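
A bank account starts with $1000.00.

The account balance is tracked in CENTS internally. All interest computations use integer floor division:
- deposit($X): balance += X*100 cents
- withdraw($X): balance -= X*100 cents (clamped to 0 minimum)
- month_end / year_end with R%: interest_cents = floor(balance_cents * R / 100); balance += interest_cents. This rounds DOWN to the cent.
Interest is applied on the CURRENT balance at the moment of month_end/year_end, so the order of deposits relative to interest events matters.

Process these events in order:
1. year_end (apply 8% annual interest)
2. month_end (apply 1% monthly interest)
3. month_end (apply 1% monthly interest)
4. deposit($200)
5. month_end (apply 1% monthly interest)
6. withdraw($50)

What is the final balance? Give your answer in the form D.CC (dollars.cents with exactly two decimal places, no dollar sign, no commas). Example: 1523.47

After 1 (year_end (apply 8% annual interest)): balance=$1080.00 total_interest=$80.00
After 2 (month_end (apply 1% monthly interest)): balance=$1090.80 total_interest=$90.80
After 3 (month_end (apply 1% monthly interest)): balance=$1101.70 total_interest=$101.70
After 4 (deposit($200)): balance=$1301.70 total_interest=$101.70
After 5 (month_end (apply 1% monthly interest)): balance=$1314.71 total_interest=$114.71
After 6 (withdraw($50)): balance=$1264.71 total_interest=$114.71

Answer: 1264.71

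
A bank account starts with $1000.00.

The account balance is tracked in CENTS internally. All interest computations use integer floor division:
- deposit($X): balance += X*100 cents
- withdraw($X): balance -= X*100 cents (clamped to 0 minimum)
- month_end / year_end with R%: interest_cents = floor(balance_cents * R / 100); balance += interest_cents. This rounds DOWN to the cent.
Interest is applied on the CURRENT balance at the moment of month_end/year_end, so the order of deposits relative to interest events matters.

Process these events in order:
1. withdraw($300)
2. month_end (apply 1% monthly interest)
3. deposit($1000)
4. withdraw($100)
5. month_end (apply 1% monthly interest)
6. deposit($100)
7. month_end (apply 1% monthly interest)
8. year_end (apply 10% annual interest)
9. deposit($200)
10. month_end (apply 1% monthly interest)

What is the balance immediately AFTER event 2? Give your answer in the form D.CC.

After 1 (withdraw($300)): balance=$700.00 total_interest=$0.00
After 2 (month_end (apply 1% monthly interest)): balance=$707.00 total_interest=$7.00

Answer: 707.00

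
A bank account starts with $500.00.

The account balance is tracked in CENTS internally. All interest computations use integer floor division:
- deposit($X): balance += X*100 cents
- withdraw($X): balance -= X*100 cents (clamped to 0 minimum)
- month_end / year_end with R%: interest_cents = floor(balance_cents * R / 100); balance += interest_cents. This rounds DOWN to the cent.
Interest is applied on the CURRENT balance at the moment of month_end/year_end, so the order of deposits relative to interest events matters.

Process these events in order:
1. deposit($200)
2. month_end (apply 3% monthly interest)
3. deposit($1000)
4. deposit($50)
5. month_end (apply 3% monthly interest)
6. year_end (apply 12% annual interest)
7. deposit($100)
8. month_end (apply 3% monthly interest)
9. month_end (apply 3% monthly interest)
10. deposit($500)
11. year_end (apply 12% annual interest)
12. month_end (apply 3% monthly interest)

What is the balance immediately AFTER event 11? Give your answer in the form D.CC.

After 1 (deposit($200)): balance=$700.00 total_interest=$0.00
After 2 (month_end (apply 3% monthly interest)): balance=$721.00 total_interest=$21.00
After 3 (deposit($1000)): balance=$1721.00 total_interest=$21.00
After 4 (deposit($50)): balance=$1771.00 total_interest=$21.00
After 5 (month_end (apply 3% monthly interest)): balance=$1824.13 total_interest=$74.13
After 6 (year_end (apply 12% annual interest)): balance=$2043.02 total_interest=$293.02
After 7 (deposit($100)): balance=$2143.02 total_interest=$293.02
After 8 (month_end (apply 3% monthly interest)): balance=$2207.31 total_interest=$357.31
After 9 (month_end (apply 3% monthly interest)): balance=$2273.52 total_interest=$423.52
After 10 (deposit($500)): balance=$2773.52 total_interest=$423.52
After 11 (year_end (apply 12% annual interest)): balance=$3106.34 total_interest=$756.34

Answer: 3106.34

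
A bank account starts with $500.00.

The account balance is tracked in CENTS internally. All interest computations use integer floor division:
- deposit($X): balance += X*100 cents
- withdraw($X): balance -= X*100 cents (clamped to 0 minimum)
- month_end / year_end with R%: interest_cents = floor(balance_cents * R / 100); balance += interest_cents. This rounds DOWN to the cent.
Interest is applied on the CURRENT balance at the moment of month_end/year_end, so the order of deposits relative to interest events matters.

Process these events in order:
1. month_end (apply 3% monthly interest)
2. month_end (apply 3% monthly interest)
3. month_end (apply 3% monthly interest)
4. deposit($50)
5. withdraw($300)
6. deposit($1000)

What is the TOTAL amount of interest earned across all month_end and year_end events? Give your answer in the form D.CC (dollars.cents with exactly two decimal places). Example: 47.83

After 1 (month_end (apply 3% monthly interest)): balance=$515.00 total_interest=$15.00
After 2 (month_end (apply 3% monthly interest)): balance=$530.45 total_interest=$30.45
After 3 (month_end (apply 3% monthly interest)): balance=$546.36 total_interest=$46.36
After 4 (deposit($50)): balance=$596.36 total_interest=$46.36
After 5 (withdraw($300)): balance=$296.36 total_interest=$46.36
After 6 (deposit($1000)): balance=$1296.36 total_interest=$46.36

Answer: 46.36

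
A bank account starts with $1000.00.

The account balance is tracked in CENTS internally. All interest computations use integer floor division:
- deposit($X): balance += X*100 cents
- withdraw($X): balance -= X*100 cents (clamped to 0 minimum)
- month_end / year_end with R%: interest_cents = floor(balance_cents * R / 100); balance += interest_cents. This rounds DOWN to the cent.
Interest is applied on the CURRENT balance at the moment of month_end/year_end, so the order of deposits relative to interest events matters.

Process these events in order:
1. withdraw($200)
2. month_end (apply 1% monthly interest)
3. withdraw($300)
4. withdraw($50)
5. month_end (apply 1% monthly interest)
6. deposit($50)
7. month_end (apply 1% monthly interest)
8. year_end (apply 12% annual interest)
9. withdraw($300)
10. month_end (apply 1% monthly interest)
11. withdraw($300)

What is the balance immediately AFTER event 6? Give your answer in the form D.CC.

Answer: 512.58

Derivation:
After 1 (withdraw($200)): balance=$800.00 total_interest=$0.00
After 2 (month_end (apply 1% monthly interest)): balance=$808.00 total_interest=$8.00
After 3 (withdraw($300)): balance=$508.00 total_interest=$8.00
After 4 (withdraw($50)): balance=$458.00 total_interest=$8.00
After 5 (month_end (apply 1% monthly interest)): balance=$462.58 total_interest=$12.58
After 6 (deposit($50)): balance=$512.58 total_interest=$12.58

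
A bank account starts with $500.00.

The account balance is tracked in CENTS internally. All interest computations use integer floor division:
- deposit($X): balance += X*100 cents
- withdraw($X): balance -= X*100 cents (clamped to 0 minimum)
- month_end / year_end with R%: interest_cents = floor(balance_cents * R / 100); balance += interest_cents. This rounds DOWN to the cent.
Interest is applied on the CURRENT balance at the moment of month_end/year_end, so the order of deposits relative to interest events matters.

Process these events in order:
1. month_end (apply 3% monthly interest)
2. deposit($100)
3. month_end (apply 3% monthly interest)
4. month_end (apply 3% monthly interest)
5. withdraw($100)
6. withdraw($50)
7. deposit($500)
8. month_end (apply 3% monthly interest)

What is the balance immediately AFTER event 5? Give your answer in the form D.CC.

After 1 (month_end (apply 3% monthly interest)): balance=$515.00 total_interest=$15.00
After 2 (deposit($100)): balance=$615.00 total_interest=$15.00
After 3 (month_end (apply 3% monthly interest)): balance=$633.45 total_interest=$33.45
After 4 (month_end (apply 3% monthly interest)): balance=$652.45 total_interest=$52.45
After 5 (withdraw($100)): balance=$552.45 total_interest=$52.45

Answer: 552.45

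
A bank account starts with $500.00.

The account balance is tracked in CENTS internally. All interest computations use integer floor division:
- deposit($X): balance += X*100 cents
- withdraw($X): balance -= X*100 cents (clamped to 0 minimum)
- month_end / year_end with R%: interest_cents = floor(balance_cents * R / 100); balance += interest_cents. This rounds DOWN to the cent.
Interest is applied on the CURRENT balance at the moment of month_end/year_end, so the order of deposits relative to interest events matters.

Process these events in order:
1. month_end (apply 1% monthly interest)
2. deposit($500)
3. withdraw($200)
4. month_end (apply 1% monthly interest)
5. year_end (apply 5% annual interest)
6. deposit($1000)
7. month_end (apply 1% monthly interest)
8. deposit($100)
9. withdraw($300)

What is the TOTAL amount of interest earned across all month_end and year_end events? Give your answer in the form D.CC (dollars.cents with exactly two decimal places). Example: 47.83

After 1 (month_end (apply 1% monthly interest)): balance=$505.00 total_interest=$5.00
After 2 (deposit($500)): balance=$1005.00 total_interest=$5.00
After 3 (withdraw($200)): balance=$805.00 total_interest=$5.00
After 4 (month_end (apply 1% monthly interest)): balance=$813.05 total_interest=$13.05
After 5 (year_end (apply 5% annual interest)): balance=$853.70 total_interest=$53.70
After 6 (deposit($1000)): balance=$1853.70 total_interest=$53.70
After 7 (month_end (apply 1% monthly interest)): balance=$1872.23 total_interest=$72.23
After 8 (deposit($100)): balance=$1972.23 total_interest=$72.23
After 9 (withdraw($300)): balance=$1672.23 total_interest=$72.23

Answer: 72.23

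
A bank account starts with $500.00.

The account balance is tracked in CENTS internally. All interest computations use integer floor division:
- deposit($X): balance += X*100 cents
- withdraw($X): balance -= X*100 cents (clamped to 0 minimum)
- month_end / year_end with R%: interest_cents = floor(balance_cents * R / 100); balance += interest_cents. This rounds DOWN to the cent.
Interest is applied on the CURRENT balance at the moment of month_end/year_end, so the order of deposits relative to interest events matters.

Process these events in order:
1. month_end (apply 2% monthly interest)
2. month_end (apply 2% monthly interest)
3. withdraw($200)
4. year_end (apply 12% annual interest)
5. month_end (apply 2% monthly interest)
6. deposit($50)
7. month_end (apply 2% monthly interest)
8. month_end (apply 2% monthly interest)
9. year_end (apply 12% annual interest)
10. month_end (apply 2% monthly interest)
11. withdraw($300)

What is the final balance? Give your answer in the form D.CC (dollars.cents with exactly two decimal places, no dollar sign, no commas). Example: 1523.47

Answer: 194.16

Derivation:
After 1 (month_end (apply 2% monthly interest)): balance=$510.00 total_interest=$10.00
After 2 (month_end (apply 2% monthly interest)): balance=$520.20 total_interest=$20.20
After 3 (withdraw($200)): balance=$320.20 total_interest=$20.20
After 4 (year_end (apply 12% annual interest)): balance=$358.62 total_interest=$58.62
After 5 (month_end (apply 2% monthly interest)): balance=$365.79 total_interest=$65.79
After 6 (deposit($50)): balance=$415.79 total_interest=$65.79
After 7 (month_end (apply 2% monthly interest)): balance=$424.10 total_interest=$74.10
After 8 (month_end (apply 2% monthly interest)): balance=$432.58 total_interest=$82.58
After 9 (year_end (apply 12% annual interest)): balance=$484.48 total_interest=$134.48
After 10 (month_end (apply 2% monthly interest)): balance=$494.16 total_interest=$144.16
After 11 (withdraw($300)): balance=$194.16 total_interest=$144.16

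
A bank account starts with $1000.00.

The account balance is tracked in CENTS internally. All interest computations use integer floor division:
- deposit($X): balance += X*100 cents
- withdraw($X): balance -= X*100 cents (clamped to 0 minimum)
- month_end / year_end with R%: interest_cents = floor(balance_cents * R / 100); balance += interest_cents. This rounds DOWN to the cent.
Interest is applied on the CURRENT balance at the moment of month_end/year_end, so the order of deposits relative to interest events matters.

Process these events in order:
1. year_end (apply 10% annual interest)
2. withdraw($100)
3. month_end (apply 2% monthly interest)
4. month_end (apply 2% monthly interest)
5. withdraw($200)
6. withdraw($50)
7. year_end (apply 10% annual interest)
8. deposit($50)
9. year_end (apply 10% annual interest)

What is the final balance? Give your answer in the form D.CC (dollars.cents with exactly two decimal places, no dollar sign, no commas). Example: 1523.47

After 1 (year_end (apply 10% annual interest)): balance=$1100.00 total_interest=$100.00
After 2 (withdraw($100)): balance=$1000.00 total_interest=$100.00
After 3 (month_end (apply 2% monthly interest)): balance=$1020.00 total_interest=$120.00
After 4 (month_end (apply 2% monthly interest)): balance=$1040.40 total_interest=$140.40
After 5 (withdraw($200)): balance=$840.40 total_interest=$140.40
After 6 (withdraw($50)): balance=$790.40 total_interest=$140.40
After 7 (year_end (apply 10% annual interest)): balance=$869.44 total_interest=$219.44
After 8 (deposit($50)): balance=$919.44 total_interest=$219.44
After 9 (year_end (apply 10% annual interest)): balance=$1011.38 total_interest=$311.38

Answer: 1011.38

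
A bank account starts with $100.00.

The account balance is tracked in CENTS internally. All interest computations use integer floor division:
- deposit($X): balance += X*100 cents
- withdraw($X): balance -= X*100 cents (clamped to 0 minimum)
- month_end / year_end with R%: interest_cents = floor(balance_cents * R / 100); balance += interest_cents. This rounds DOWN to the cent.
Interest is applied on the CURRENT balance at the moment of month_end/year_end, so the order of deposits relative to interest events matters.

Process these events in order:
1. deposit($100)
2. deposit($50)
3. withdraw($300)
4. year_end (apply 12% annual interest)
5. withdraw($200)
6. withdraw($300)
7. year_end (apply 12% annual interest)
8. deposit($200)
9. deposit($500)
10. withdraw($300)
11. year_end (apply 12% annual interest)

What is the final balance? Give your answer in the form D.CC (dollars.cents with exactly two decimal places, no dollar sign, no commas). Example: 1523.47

Answer: 448.00

Derivation:
After 1 (deposit($100)): balance=$200.00 total_interest=$0.00
After 2 (deposit($50)): balance=$250.00 total_interest=$0.00
After 3 (withdraw($300)): balance=$0.00 total_interest=$0.00
After 4 (year_end (apply 12% annual interest)): balance=$0.00 total_interest=$0.00
After 5 (withdraw($200)): balance=$0.00 total_interest=$0.00
After 6 (withdraw($300)): balance=$0.00 total_interest=$0.00
After 7 (year_end (apply 12% annual interest)): balance=$0.00 total_interest=$0.00
After 8 (deposit($200)): balance=$200.00 total_interest=$0.00
After 9 (deposit($500)): balance=$700.00 total_interest=$0.00
After 10 (withdraw($300)): balance=$400.00 total_interest=$0.00
After 11 (year_end (apply 12% annual interest)): balance=$448.00 total_interest=$48.00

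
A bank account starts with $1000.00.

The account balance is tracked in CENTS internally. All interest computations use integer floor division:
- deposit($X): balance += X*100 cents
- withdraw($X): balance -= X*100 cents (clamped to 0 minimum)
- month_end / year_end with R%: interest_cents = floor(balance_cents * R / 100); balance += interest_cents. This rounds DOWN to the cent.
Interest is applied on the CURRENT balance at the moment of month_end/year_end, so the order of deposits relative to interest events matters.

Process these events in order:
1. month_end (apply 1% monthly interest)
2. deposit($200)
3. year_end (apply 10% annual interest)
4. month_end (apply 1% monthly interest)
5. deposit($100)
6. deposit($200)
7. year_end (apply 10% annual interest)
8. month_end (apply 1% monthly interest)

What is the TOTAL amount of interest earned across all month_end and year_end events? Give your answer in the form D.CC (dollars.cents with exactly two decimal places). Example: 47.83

Answer: 326.82

Derivation:
After 1 (month_end (apply 1% monthly interest)): balance=$1010.00 total_interest=$10.00
After 2 (deposit($200)): balance=$1210.00 total_interest=$10.00
After 3 (year_end (apply 10% annual interest)): balance=$1331.00 total_interest=$131.00
After 4 (month_end (apply 1% monthly interest)): balance=$1344.31 total_interest=$144.31
After 5 (deposit($100)): balance=$1444.31 total_interest=$144.31
After 6 (deposit($200)): balance=$1644.31 total_interest=$144.31
After 7 (year_end (apply 10% annual interest)): balance=$1808.74 total_interest=$308.74
After 8 (month_end (apply 1% monthly interest)): balance=$1826.82 total_interest=$326.82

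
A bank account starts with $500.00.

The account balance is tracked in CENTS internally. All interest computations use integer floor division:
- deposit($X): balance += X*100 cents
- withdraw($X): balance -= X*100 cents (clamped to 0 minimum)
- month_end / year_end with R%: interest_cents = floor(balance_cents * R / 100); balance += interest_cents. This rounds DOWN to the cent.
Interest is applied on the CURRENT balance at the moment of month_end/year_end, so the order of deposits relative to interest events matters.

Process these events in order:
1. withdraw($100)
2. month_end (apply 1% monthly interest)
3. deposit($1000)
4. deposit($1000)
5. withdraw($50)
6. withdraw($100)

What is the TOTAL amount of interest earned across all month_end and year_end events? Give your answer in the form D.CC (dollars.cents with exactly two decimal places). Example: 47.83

Answer: 4.00

Derivation:
After 1 (withdraw($100)): balance=$400.00 total_interest=$0.00
After 2 (month_end (apply 1% monthly interest)): balance=$404.00 total_interest=$4.00
After 3 (deposit($1000)): balance=$1404.00 total_interest=$4.00
After 4 (deposit($1000)): balance=$2404.00 total_interest=$4.00
After 5 (withdraw($50)): balance=$2354.00 total_interest=$4.00
After 6 (withdraw($100)): balance=$2254.00 total_interest=$4.00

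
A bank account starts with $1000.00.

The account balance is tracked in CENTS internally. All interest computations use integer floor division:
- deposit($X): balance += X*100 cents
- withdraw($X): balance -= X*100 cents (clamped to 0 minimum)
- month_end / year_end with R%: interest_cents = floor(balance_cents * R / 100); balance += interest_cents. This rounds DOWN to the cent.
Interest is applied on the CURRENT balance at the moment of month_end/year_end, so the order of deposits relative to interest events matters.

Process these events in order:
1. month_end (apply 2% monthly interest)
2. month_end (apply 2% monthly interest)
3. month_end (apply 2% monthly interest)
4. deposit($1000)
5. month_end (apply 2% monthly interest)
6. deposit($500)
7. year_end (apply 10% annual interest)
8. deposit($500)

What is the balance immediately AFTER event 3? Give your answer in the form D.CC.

Answer: 1061.20

Derivation:
After 1 (month_end (apply 2% monthly interest)): balance=$1020.00 total_interest=$20.00
After 2 (month_end (apply 2% monthly interest)): balance=$1040.40 total_interest=$40.40
After 3 (month_end (apply 2% monthly interest)): balance=$1061.20 total_interest=$61.20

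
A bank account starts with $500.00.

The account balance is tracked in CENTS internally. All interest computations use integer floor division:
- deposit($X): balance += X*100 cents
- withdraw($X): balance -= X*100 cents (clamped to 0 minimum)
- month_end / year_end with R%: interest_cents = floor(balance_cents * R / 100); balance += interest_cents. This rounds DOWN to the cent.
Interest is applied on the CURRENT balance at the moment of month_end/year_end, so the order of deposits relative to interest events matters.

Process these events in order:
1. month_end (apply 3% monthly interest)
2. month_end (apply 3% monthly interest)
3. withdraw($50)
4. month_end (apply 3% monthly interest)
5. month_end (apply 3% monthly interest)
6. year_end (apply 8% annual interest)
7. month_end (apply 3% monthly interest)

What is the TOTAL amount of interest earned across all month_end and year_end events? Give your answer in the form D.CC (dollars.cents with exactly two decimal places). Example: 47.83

Answer: 116.98

Derivation:
After 1 (month_end (apply 3% monthly interest)): balance=$515.00 total_interest=$15.00
After 2 (month_end (apply 3% monthly interest)): balance=$530.45 total_interest=$30.45
After 3 (withdraw($50)): balance=$480.45 total_interest=$30.45
After 4 (month_end (apply 3% monthly interest)): balance=$494.86 total_interest=$44.86
After 5 (month_end (apply 3% monthly interest)): balance=$509.70 total_interest=$59.70
After 6 (year_end (apply 8% annual interest)): balance=$550.47 total_interest=$100.47
After 7 (month_end (apply 3% monthly interest)): balance=$566.98 total_interest=$116.98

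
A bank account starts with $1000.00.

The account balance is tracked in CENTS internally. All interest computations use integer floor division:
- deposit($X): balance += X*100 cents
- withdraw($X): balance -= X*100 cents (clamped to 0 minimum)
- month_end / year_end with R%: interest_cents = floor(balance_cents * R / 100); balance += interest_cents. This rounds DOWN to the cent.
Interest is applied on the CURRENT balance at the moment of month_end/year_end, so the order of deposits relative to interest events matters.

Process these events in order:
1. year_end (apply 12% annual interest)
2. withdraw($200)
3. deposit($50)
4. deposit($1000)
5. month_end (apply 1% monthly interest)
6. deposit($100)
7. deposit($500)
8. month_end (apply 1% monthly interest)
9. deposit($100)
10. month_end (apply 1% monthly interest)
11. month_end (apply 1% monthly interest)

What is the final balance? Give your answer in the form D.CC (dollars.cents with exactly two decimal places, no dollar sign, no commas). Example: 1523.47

Answer: 2770.16

Derivation:
After 1 (year_end (apply 12% annual interest)): balance=$1120.00 total_interest=$120.00
After 2 (withdraw($200)): balance=$920.00 total_interest=$120.00
After 3 (deposit($50)): balance=$970.00 total_interest=$120.00
After 4 (deposit($1000)): balance=$1970.00 total_interest=$120.00
After 5 (month_end (apply 1% monthly interest)): balance=$1989.70 total_interest=$139.70
After 6 (deposit($100)): balance=$2089.70 total_interest=$139.70
After 7 (deposit($500)): balance=$2589.70 total_interest=$139.70
After 8 (month_end (apply 1% monthly interest)): balance=$2615.59 total_interest=$165.59
After 9 (deposit($100)): balance=$2715.59 total_interest=$165.59
After 10 (month_end (apply 1% monthly interest)): balance=$2742.74 total_interest=$192.74
After 11 (month_end (apply 1% monthly interest)): balance=$2770.16 total_interest=$220.16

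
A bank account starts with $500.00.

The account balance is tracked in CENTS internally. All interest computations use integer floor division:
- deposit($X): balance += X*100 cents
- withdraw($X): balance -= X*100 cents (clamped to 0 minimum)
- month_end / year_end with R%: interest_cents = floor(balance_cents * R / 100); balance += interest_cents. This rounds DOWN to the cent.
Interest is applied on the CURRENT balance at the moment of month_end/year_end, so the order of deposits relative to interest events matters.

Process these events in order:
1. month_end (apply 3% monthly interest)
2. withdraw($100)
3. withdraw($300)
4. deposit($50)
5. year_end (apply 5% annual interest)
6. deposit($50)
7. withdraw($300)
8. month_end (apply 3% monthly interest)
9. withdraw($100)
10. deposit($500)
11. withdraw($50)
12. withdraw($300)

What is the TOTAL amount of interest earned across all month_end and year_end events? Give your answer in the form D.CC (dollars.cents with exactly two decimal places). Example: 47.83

After 1 (month_end (apply 3% monthly interest)): balance=$515.00 total_interest=$15.00
After 2 (withdraw($100)): balance=$415.00 total_interest=$15.00
After 3 (withdraw($300)): balance=$115.00 total_interest=$15.00
After 4 (deposit($50)): balance=$165.00 total_interest=$15.00
After 5 (year_end (apply 5% annual interest)): balance=$173.25 total_interest=$23.25
After 6 (deposit($50)): balance=$223.25 total_interest=$23.25
After 7 (withdraw($300)): balance=$0.00 total_interest=$23.25
After 8 (month_end (apply 3% monthly interest)): balance=$0.00 total_interest=$23.25
After 9 (withdraw($100)): balance=$0.00 total_interest=$23.25
After 10 (deposit($500)): balance=$500.00 total_interest=$23.25
After 11 (withdraw($50)): balance=$450.00 total_interest=$23.25
After 12 (withdraw($300)): balance=$150.00 total_interest=$23.25

Answer: 23.25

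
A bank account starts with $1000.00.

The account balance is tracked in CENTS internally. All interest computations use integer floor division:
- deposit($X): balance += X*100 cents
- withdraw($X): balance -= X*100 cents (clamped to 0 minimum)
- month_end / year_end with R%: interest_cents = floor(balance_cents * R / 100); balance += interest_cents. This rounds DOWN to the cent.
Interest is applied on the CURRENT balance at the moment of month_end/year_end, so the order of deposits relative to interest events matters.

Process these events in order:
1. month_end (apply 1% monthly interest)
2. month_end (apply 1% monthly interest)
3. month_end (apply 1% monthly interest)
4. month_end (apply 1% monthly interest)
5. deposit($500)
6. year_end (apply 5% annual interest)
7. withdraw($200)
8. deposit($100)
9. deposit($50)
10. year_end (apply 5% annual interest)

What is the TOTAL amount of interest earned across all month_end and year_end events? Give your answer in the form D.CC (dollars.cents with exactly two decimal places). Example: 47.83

Answer: 196.01

Derivation:
After 1 (month_end (apply 1% monthly interest)): balance=$1010.00 total_interest=$10.00
After 2 (month_end (apply 1% monthly interest)): balance=$1020.10 total_interest=$20.10
After 3 (month_end (apply 1% monthly interest)): balance=$1030.30 total_interest=$30.30
After 4 (month_end (apply 1% monthly interest)): balance=$1040.60 total_interest=$40.60
After 5 (deposit($500)): balance=$1540.60 total_interest=$40.60
After 6 (year_end (apply 5% annual interest)): balance=$1617.63 total_interest=$117.63
After 7 (withdraw($200)): balance=$1417.63 total_interest=$117.63
After 8 (deposit($100)): balance=$1517.63 total_interest=$117.63
After 9 (deposit($50)): balance=$1567.63 total_interest=$117.63
After 10 (year_end (apply 5% annual interest)): balance=$1646.01 total_interest=$196.01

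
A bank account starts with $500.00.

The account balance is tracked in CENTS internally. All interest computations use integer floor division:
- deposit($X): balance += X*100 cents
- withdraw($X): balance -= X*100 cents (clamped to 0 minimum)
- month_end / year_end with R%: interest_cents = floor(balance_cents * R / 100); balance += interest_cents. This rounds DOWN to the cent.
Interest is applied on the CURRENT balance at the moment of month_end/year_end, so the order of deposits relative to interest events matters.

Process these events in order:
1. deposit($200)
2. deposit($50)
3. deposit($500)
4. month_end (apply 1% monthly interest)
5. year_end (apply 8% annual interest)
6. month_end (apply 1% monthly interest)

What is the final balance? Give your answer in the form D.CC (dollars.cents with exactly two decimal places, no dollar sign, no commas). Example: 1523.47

After 1 (deposit($200)): balance=$700.00 total_interest=$0.00
After 2 (deposit($50)): balance=$750.00 total_interest=$0.00
After 3 (deposit($500)): balance=$1250.00 total_interest=$0.00
After 4 (month_end (apply 1% monthly interest)): balance=$1262.50 total_interest=$12.50
After 5 (year_end (apply 8% annual interest)): balance=$1363.50 total_interest=$113.50
After 6 (month_end (apply 1% monthly interest)): balance=$1377.13 total_interest=$127.13

Answer: 1377.13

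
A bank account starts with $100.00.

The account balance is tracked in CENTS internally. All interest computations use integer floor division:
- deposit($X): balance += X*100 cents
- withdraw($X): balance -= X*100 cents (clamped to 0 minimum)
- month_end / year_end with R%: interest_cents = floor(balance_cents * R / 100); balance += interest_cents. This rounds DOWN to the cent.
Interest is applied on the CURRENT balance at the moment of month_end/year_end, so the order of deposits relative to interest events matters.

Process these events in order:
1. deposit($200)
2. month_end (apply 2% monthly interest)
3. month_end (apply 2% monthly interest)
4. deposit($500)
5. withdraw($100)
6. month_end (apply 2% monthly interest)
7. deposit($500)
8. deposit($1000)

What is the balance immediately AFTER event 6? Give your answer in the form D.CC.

After 1 (deposit($200)): balance=$300.00 total_interest=$0.00
After 2 (month_end (apply 2% monthly interest)): balance=$306.00 total_interest=$6.00
After 3 (month_end (apply 2% monthly interest)): balance=$312.12 total_interest=$12.12
After 4 (deposit($500)): balance=$812.12 total_interest=$12.12
After 5 (withdraw($100)): balance=$712.12 total_interest=$12.12
After 6 (month_end (apply 2% monthly interest)): balance=$726.36 total_interest=$26.36

Answer: 726.36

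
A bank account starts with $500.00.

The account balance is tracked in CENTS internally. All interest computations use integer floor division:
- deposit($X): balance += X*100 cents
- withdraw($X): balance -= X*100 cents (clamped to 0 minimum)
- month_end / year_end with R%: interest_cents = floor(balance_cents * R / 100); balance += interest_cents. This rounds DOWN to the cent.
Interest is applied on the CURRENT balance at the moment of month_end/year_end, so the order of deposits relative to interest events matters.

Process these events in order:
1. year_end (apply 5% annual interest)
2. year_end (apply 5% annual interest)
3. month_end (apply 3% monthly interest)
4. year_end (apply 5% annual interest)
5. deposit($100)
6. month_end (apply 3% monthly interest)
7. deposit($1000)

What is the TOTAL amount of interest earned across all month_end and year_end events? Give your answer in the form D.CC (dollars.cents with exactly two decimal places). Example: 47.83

Answer: 117.04

Derivation:
After 1 (year_end (apply 5% annual interest)): balance=$525.00 total_interest=$25.00
After 2 (year_end (apply 5% annual interest)): balance=$551.25 total_interest=$51.25
After 3 (month_end (apply 3% monthly interest)): balance=$567.78 total_interest=$67.78
After 4 (year_end (apply 5% annual interest)): balance=$596.16 total_interest=$96.16
After 5 (deposit($100)): balance=$696.16 total_interest=$96.16
After 6 (month_end (apply 3% monthly interest)): balance=$717.04 total_interest=$117.04
After 7 (deposit($1000)): balance=$1717.04 total_interest=$117.04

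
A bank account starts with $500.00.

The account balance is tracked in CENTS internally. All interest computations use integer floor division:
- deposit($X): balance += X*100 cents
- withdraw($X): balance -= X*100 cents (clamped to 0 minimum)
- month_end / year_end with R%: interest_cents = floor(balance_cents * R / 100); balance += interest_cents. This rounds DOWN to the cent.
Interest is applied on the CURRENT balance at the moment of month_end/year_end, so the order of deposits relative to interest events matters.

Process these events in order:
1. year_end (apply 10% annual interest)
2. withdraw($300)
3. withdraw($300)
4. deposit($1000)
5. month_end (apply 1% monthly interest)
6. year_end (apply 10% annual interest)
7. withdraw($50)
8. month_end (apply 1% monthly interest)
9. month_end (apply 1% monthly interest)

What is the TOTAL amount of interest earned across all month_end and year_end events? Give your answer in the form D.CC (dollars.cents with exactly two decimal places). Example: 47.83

After 1 (year_end (apply 10% annual interest)): balance=$550.00 total_interest=$50.00
After 2 (withdraw($300)): balance=$250.00 total_interest=$50.00
After 3 (withdraw($300)): balance=$0.00 total_interest=$50.00
After 4 (deposit($1000)): balance=$1000.00 total_interest=$50.00
After 5 (month_end (apply 1% monthly interest)): balance=$1010.00 total_interest=$60.00
After 6 (year_end (apply 10% annual interest)): balance=$1111.00 total_interest=$161.00
After 7 (withdraw($50)): balance=$1061.00 total_interest=$161.00
After 8 (month_end (apply 1% monthly interest)): balance=$1071.61 total_interest=$171.61
After 9 (month_end (apply 1% monthly interest)): balance=$1082.32 total_interest=$182.32

Answer: 182.32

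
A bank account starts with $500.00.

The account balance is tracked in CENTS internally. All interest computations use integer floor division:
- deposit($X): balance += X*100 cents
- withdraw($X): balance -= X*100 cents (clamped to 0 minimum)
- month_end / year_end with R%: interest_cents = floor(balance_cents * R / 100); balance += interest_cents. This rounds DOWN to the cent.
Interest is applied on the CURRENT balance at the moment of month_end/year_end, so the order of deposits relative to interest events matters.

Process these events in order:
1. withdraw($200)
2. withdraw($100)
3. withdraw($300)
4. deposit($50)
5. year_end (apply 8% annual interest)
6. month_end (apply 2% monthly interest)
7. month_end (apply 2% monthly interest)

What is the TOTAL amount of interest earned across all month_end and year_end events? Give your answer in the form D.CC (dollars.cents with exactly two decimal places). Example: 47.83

After 1 (withdraw($200)): balance=$300.00 total_interest=$0.00
After 2 (withdraw($100)): balance=$200.00 total_interest=$0.00
After 3 (withdraw($300)): balance=$0.00 total_interest=$0.00
After 4 (deposit($50)): balance=$50.00 total_interest=$0.00
After 5 (year_end (apply 8% annual interest)): balance=$54.00 total_interest=$4.00
After 6 (month_end (apply 2% monthly interest)): balance=$55.08 total_interest=$5.08
After 7 (month_end (apply 2% monthly interest)): balance=$56.18 total_interest=$6.18

Answer: 6.18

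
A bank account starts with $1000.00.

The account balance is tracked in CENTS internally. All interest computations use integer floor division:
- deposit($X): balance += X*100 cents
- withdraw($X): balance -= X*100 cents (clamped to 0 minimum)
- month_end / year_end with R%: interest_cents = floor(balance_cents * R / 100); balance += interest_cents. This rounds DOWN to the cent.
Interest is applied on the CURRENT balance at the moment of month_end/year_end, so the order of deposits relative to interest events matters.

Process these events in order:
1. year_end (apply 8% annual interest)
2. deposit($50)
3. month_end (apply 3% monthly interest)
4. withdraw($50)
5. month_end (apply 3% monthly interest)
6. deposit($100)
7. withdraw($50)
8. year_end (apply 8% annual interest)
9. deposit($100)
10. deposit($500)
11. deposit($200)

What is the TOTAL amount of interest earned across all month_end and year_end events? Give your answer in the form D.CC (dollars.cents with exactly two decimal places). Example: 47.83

Answer: 243.09

Derivation:
After 1 (year_end (apply 8% annual interest)): balance=$1080.00 total_interest=$80.00
After 2 (deposit($50)): balance=$1130.00 total_interest=$80.00
After 3 (month_end (apply 3% monthly interest)): balance=$1163.90 total_interest=$113.90
After 4 (withdraw($50)): balance=$1113.90 total_interest=$113.90
After 5 (month_end (apply 3% monthly interest)): balance=$1147.31 total_interest=$147.31
After 6 (deposit($100)): balance=$1247.31 total_interest=$147.31
After 7 (withdraw($50)): balance=$1197.31 total_interest=$147.31
After 8 (year_end (apply 8% annual interest)): balance=$1293.09 total_interest=$243.09
After 9 (deposit($100)): balance=$1393.09 total_interest=$243.09
After 10 (deposit($500)): balance=$1893.09 total_interest=$243.09
After 11 (deposit($200)): balance=$2093.09 total_interest=$243.09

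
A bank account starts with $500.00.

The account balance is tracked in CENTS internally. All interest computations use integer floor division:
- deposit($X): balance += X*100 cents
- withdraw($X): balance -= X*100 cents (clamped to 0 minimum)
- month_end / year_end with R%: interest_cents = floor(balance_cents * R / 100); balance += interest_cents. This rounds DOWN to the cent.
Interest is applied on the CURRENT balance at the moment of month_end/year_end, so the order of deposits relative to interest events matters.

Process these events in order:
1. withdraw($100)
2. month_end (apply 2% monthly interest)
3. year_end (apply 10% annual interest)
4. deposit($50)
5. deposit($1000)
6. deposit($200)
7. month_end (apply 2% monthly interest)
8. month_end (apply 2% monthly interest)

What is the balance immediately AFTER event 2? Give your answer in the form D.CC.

Answer: 408.00

Derivation:
After 1 (withdraw($100)): balance=$400.00 total_interest=$0.00
After 2 (month_end (apply 2% monthly interest)): balance=$408.00 total_interest=$8.00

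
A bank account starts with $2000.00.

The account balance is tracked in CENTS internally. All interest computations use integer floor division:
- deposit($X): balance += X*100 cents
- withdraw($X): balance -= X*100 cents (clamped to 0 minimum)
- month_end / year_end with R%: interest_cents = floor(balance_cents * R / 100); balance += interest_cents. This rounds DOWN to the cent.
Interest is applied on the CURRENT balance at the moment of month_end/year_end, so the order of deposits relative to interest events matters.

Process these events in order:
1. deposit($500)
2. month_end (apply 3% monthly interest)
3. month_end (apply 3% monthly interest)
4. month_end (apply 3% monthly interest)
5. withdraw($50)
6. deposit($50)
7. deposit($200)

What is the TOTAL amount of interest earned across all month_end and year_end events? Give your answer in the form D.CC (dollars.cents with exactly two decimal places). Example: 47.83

Answer: 231.81

Derivation:
After 1 (deposit($500)): balance=$2500.00 total_interest=$0.00
After 2 (month_end (apply 3% monthly interest)): balance=$2575.00 total_interest=$75.00
After 3 (month_end (apply 3% monthly interest)): balance=$2652.25 total_interest=$152.25
After 4 (month_end (apply 3% monthly interest)): balance=$2731.81 total_interest=$231.81
After 5 (withdraw($50)): balance=$2681.81 total_interest=$231.81
After 6 (deposit($50)): balance=$2731.81 total_interest=$231.81
After 7 (deposit($200)): balance=$2931.81 total_interest=$231.81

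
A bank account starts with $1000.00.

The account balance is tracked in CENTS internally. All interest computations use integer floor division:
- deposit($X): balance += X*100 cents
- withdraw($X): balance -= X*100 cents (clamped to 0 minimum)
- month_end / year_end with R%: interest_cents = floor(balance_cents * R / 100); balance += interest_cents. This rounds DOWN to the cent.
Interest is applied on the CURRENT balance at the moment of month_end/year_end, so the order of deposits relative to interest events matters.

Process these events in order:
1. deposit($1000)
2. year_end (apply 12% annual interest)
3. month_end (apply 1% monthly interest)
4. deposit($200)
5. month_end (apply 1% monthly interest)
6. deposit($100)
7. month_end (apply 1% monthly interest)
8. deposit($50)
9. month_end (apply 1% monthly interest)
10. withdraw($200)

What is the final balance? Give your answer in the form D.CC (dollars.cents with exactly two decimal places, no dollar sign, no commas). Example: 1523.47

After 1 (deposit($1000)): balance=$2000.00 total_interest=$0.00
After 2 (year_end (apply 12% annual interest)): balance=$2240.00 total_interest=$240.00
After 3 (month_end (apply 1% monthly interest)): balance=$2262.40 total_interest=$262.40
After 4 (deposit($200)): balance=$2462.40 total_interest=$262.40
After 5 (month_end (apply 1% monthly interest)): balance=$2487.02 total_interest=$287.02
After 6 (deposit($100)): balance=$2587.02 total_interest=$287.02
After 7 (month_end (apply 1% monthly interest)): balance=$2612.89 total_interest=$312.89
After 8 (deposit($50)): balance=$2662.89 total_interest=$312.89
After 9 (month_end (apply 1% monthly interest)): balance=$2689.51 total_interest=$339.51
After 10 (withdraw($200)): balance=$2489.51 total_interest=$339.51

Answer: 2489.51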